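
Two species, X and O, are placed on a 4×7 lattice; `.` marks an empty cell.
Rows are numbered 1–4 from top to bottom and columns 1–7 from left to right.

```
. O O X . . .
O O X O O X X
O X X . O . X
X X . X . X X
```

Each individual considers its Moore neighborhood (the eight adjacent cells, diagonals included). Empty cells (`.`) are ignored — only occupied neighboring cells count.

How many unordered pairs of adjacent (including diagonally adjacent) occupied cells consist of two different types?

Scan each occupied cell's neighbors to the right and below (and the two forward diagonals) so each pair is counted once.
From row 1: 5 unlike of 11 pairs (running 5/11).
From row 2: 8 unlike of 19 pairs (running 13/30).
From row 3: 5 unlike of 12 pairs (running 18/42).
From row 4: 0 unlike of 2 pairs (running 18/44).
Total adjacent occupied pairs: 44; unlike-type pairs: 18.

18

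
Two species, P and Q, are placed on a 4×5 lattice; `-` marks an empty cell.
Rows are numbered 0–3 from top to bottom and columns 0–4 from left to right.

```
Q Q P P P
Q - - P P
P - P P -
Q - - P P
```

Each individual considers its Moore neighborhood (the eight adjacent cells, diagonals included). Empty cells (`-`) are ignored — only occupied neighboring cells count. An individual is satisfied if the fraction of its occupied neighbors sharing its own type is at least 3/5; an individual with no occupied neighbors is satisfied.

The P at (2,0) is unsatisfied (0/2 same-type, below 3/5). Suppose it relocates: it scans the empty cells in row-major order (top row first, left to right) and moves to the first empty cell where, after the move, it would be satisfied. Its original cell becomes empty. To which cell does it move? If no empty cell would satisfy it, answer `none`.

(1,2)

Vacating (2,0). Empty cells in order:
  (1,1): 2/5 same-type → still unsatisfied.
  (1,2): 5/6 same-type → satisfied — stop here.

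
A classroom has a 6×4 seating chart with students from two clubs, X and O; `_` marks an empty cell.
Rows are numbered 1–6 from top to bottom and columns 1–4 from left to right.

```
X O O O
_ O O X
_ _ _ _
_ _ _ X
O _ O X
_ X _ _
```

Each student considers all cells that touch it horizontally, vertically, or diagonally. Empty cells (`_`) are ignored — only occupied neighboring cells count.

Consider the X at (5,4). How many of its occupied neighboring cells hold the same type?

Occupied neighbors of (5,4): (4,4)=X, (5,3)=O.
Same type (X): 1 of 2.

1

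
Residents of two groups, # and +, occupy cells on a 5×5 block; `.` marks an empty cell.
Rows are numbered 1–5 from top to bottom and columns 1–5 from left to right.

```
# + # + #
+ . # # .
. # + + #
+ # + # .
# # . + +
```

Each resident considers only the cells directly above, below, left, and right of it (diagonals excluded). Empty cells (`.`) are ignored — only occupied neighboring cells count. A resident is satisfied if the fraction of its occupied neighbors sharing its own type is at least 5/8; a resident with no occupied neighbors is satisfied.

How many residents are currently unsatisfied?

17

(1,1)# 0/2 ✗
(1,2)+ 0/2 ✗
(1,3)# 1/3 ✗
(1,4)+ 0/3 ✗
(1,5)# 0/1 ✗
(2,1)+ 0/1 ✗
(2,3)# 2/3 ✓
(2,4)# 1/3 ✗
(3,2)# 1/2 ✗
(3,3)+ 2/4 ✗
(3,4)+ 1/4 ✗
(3,5)# 0/1 ✗
(4,1)+ 0/2 ✗
(4,2)# 2/4 ✗
(4,3)+ 1/3 ✗
(4,4)# 0/3 ✗
(5,1)# 1/2 ✗
(5,2)# 2/2 ✓
(5,4)+ 1/2 ✗
(5,5)+ 1/1 ✓
Unsatisfied: (1,1), (1,2), (1,3), (1,4), (1,5), (2,1), (2,4), (3,2), (3,3), (3,4), (3,5), (4,1), (4,2), (4,3), (4,4), (5,1), (5,4) — 17 in total.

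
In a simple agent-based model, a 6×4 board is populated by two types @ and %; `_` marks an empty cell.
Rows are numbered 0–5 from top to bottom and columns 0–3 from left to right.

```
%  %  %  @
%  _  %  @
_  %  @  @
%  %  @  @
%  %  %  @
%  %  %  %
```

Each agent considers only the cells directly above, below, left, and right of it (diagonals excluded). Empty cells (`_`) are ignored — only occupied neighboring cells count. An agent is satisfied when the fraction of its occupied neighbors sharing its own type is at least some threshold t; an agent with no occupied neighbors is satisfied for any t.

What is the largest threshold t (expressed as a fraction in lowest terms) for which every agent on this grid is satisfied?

1/3

Row 0: (0,0)% 2/2 · (0,1)% 2/2 · (0,2)% 2/3 · (0,3)@ 1/2
Row 1: (1,0)% 1/1 · (1,2)% 1/3 · (1,3)@ 2/3
Row 2: (2,1)% 1/2 · (2,2)@ 2/4 · (2,3)@ 3/3
Row 3: (3,0)% 2/2 · (3,1)% 3/4 · (3,2)@ 2/4 · (3,3)@ 3/3
Row 4: (4,0)% 3/3 · (4,1)% 4/4 · (4,2)% 2/4 · (4,3)@ 1/3
Row 5: (5,0)% 2/2 · (5,1)% 3/3 · (5,2)% 3/3 · (5,3)% 1/2
The smallest same-type fraction is 1/3 at (1,2), which reduces to 1/3. Any threshold above that leaves this agent unsatisfied.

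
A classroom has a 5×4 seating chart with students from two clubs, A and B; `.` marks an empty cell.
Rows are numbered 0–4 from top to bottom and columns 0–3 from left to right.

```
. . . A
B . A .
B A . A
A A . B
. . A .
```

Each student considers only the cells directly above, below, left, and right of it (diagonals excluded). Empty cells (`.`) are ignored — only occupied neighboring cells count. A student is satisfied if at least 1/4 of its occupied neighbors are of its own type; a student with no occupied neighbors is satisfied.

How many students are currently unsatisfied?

Row 0: (0,3)A 0/0 ok
Row 1: (1,0)B 1/1 ok · (1,2)A 0/0 ok
Row 2: (2,0)B 1/3 ok · (2,1)A 1/2 ok · (2,3)A 0/1 unhappy
Row 3: (3,0)A 1/2 ok · (3,1)A 2/2 ok · (3,3)B 0/1 unhappy
Row 4: (4,2)A 0/0 ok
Unsatisfied: (2,3), (3,3) — 2 in total.

2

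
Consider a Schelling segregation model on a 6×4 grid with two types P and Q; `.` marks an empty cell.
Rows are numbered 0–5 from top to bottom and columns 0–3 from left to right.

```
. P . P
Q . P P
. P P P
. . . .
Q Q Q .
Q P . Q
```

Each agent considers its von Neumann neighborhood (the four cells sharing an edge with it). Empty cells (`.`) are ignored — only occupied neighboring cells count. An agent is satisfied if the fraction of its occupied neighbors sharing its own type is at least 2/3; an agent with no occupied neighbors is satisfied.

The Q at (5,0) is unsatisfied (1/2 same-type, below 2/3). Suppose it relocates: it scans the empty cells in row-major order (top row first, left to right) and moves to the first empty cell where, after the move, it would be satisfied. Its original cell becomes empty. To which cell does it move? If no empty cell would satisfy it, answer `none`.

Vacating (5,0). Empty cells in order:
  (0,0): 1/2 same-type → still unsatisfied.
  (0,2): 0/3 same-type → still unsatisfied.
  (1,1): 1/4 same-type → still unsatisfied.
  (2,0): 1/2 same-type → still unsatisfied.
  (3,0): 1/1 same-type → satisfied — stop here.

(3,0)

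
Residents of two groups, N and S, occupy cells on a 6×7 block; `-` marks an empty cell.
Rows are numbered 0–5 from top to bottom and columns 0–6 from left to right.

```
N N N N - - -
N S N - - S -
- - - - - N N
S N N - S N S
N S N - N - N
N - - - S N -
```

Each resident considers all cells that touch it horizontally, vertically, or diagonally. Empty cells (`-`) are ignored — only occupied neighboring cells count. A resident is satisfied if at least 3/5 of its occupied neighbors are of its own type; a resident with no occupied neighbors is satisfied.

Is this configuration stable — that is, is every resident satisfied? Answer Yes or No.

No

(0,0)N 2/3 ok
(0,1)N 4/5 ok
(0,2)N 3/4 ok
(0,3)N 2/2 ok
(1,0)N 2/3 ok
(1,1)S 0/5 unhappy
(1,2)N 3/4 ok
(1,5)S 0/2 unhappy
(2,5)N 2/5 unhappy
(2,6)N 2/4 unhappy
(3,0)S 1/3 unhappy
(3,1)N 3/5 ok
(3,2)N 2/3 ok
(3,4)S 0/3 unhappy
(3,5)N 4/6 ok
(3,6)S 0/4 unhappy
(4,0)N 2/4 unhappy
(4,1)S 1/6 unhappy
(4,2)N 2/3 ok
(4,4)N 2/4 unhappy
(4,6)N 2/3 ok
(5,0)N 1/2 unhappy
(5,4)S 0/2 unhappy
(5,5)N 2/3 ok
For instance (1,1) has only 0/5 same-type neighbors, below 3/5.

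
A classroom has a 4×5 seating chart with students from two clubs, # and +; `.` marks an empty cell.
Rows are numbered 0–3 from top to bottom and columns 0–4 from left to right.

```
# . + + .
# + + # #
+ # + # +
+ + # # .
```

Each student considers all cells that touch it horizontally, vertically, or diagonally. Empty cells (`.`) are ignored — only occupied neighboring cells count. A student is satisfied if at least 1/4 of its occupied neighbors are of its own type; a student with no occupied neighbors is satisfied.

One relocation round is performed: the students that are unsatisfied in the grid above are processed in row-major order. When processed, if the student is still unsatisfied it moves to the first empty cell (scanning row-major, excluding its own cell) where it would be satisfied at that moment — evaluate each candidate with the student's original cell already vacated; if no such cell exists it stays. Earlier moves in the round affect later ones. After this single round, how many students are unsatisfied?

Initially unsatisfied (in order): (2,4).
  (2,4) → (0,1).
Resulting grid:
# + + + .
# + + # #
+ # + # .
+ + # # .
All satisfied now.

0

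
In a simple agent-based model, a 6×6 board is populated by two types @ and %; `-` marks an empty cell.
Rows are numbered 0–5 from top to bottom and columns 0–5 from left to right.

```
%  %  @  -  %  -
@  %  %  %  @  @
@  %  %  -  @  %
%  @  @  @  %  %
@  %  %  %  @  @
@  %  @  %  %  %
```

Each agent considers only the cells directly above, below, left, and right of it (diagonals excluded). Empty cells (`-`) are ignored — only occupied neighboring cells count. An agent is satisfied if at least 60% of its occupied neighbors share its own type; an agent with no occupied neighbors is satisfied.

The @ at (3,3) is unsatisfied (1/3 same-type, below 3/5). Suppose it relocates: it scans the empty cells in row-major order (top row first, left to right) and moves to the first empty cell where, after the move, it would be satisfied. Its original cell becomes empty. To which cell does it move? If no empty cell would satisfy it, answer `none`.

none

Vacating (3,3). Empty cells in order:
  (0,3): 1/3 same-type → still unsatisfied.
  (0,5): 1/2 same-type → still unsatisfied.
  (2,3): 1/3 same-type → still unsatisfied.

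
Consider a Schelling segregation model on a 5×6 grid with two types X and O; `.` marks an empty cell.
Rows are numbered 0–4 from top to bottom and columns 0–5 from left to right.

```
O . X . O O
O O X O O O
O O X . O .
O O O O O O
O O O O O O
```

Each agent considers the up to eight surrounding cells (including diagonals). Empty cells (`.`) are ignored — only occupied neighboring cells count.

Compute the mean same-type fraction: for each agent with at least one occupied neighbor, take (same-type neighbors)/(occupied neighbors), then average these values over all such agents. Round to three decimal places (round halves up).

Row 0: (0,0)O 2/2 · (0,2)X 1/3 · (0,4)O 4/4 · (0,5)O 3/3
Row 1: (1,0)O 4/4 · (1,1)O 4/7 · (1,2)X 2/5 · (1,3)O 3/6 · (1,4)O 5/5 · (1,5)O 4/4
Row 2: (2,0)O 5/5 · (2,1)O 6/8 · (2,2)X 1/7 · (2,4)O 6/6
Row 3: (3,0)O 5/5 · (3,1)O 7/8 · (3,2)O 6/7 · (3,3)O 6/7 · (3,4)O 6/6 · (3,5)O 4/4
Row 4: (4,0)O 3/3 · (4,1)O 5/5 · (4,2)O 5/5 · (4,3)O 5/5 · (4,4)O 5/5 · (4,5)O 3/3
Sum over 26 agents: 2/2 + 1/3 + 4/4 + 3/3 + 4/4 + 4/7 + 2/5 + 3/6 + 5/5 + 4/4 + 5/5 + 6/8 + 1/7 + 6/6 + 5/5 + 7/8 + 6/7 + 6/7 + 6/6 + 4/4 + 3/3 + 5/5 + 5/5 + 5/5 + 5/5 + 3/3 = 18721/840; mean = 18721/840 ÷ 26 = 18721/21840 = 0.857188… → 0.857.

0.857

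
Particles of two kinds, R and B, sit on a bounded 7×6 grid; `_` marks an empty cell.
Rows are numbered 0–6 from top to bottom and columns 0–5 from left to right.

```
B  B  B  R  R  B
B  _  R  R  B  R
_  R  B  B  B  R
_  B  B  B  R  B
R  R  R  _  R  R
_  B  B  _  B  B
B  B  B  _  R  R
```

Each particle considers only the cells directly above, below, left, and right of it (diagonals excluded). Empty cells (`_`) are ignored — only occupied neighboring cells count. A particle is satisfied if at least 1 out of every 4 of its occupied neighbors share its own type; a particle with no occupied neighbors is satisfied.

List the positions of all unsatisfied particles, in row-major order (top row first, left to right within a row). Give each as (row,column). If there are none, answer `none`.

(0,5), (2,1), (3,5)

(0,0)B 2/2 ✓
(0,1)B 2/2 ✓
(0,2)B 1/3 ✓
(0,3)R 2/3 ✓
(0,4)R 1/3 ✓
(0,5)B 0/2 ✗
(1,0)B 1/1 ✓
(1,2)R 1/3 ✓
(1,3)R 2/4 ✓
(1,4)B 1/4 ✓
(1,5)R 1/3 ✓
(2,1)R 0/2 ✗
(2,2)B 2/4 ✓
(2,3)B 3/4 ✓
(2,4)B 2/4 ✓
(2,5)R 1/3 ✓
(3,1)B 1/3 ✓
(3,2)B 3/4 ✓
(3,3)B 2/3 ✓
(3,4)R 1/4 ✓
(3,5)B 0/3 ✗
(4,0)R 1/1 ✓
(4,1)R 2/4 ✓
(4,2)R 1/3 ✓
(4,4)R 2/3 ✓
(4,5)R 1/3 ✓
(5,1)B 2/3 ✓
(5,2)B 2/3 ✓
(5,4)B 1/3 ✓
(5,5)B 1/3 ✓
(6,0)B 1/1 ✓
(6,1)B 3/3 ✓
(6,2)B 2/2 ✓
(6,4)R 1/2 ✓
(6,5)R 1/2 ✓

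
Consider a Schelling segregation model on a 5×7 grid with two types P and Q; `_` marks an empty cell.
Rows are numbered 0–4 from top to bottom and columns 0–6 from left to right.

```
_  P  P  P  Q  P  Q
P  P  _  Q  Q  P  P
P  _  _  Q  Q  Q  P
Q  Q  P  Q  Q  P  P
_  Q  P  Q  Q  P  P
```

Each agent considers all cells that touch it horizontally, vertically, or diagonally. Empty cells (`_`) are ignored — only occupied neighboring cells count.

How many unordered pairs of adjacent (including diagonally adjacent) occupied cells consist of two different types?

Scan each occupied cell's neighbors to the right and below (and the two forward diagonals) so each pair is counted once.
Row 0: P(0,1)–P(0,2)= P(0,1)–P(1,1)= P(0,1)–P(1,0)= P(0,2)–P(0,3)= P(0,2)–Q(1,3)≠ P(0,2)–P(1,1)= P(0,3)–Q(0,4)≠ P(0,3)–Q(1,3)≠ P(0,3)–Q(1,4)≠ Q(0,4)–P(0,5)≠ Q(0,4)–Q(1,4)= Q(0,4)–P(1,5)≠ Q(0,4)–Q(1,3)= P(0,5)–Q(0,6)≠ P(0,5)–P(1,5)= P(0,5)–P(1,6)= P(0,5)–Q(1,4)≠ Q(0,6)–P(1,6)≠ Q(0,6)–P(1,5)≠  → 10/19 unlike.
Row 1: P(1,0)–P(1,1)= P(1,0)–P(2,0)= P(1,1)–P(2,0)= Q(1,3)–Q(1,4)= Q(1,3)–Q(2,3)= Q(1,3)–Q(2,4)= Q(1,4)–P(1,5)≠ Q(1,4)–Q(2,4)= Q(1,4)–Q(2,5)= Q(1,4)–Q(2,3)= P(1,5)–P(1,6)= P(1,5)–Q(2,5)≠ P(1,5)–P(2,6)= P(1,5)–Q(2,4)≠ P(1,6)–P(2,6)= P(1,6)–Q(2,5)≠  → 4/16 unlike.
Row 2: P(2,0)–Q(3,0)≠ P(2,0)–Q(3,1)≠ Q(2,3)–Q(2,4)= Q(2,3)–Q(3,3)= Q(2,3)–Q(3,4)= Q(2,3)–P(3,2)≠ Q(2,4)–Q(2,5)= Q(2,4)–Q(3,4)= Q(2,4)–P(3,5)≠ Q(2,4)–Q(3,3)= Q(2,5)–P(2,6)≠ Q(2,5)–P(3,5)≠ Q(2,5)–P(3,6)≠ Q(2,5)–Q(3,4)= P(2,6)–P(3,6)= P(2,6)–P(3,5)=  → 7/16 unlike.
Row 3: Q(3,0)–Q(3,1)= Q(3,0)–Q(4,1)= Q(3,1)–P(3,2)≠ Q(3,1)–Q(4,1)= Q(3,1)–P(4,2)≠ P(3,2)–Q(3,3)≠ P(3,2)–P(4,2)= P(3,2)–Q(4,3)≠ P(3,2)–Q(4,1)≠ Q(3,3)–Q(3,4)= Q(3,3)–Q(4,3)= Q(3,3)–Q(4,4)= Q(3,3)–P(4,2)≠ Q(3,4)–P(3,5)≠ Q(3,4)–Q(4,4)= Q(3,4)–P(4,5)≠ Q(3,4)–Q(4,3)= P(3,5)–P(3,6)= P(3,5)–P(4,5)= P(3,5)–P(4,6)= P(3,5)–Q(4,4)≠ P(3,6)–P(4,6)= P(3,6)–P(4,5)=  → 9/23 unlike.
Row 4: Q(4,1)–P(4,2)≠ P(4,2)–Q(4,3)≠ Q(4,3)–Q(4,4)= Q(4,4)–P(4,5)≠ P(4,5)–P(4,6)=  → 3/5 unlike.
Total adjacent occupied pairs: 79; unlike-type pairs: 33.

33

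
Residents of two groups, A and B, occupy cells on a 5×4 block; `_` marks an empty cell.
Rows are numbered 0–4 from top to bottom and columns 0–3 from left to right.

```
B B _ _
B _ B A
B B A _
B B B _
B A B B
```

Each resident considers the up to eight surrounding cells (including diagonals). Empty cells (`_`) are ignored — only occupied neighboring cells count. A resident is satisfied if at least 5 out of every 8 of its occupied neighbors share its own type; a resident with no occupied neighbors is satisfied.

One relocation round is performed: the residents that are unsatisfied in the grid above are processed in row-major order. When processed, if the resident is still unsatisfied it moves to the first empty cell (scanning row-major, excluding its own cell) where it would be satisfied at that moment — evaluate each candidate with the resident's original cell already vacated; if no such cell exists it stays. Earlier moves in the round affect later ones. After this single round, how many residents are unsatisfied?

1

Initially unsatisfied (in order): (1,2), (1,3), (2,2), (4,1).
  (1,2) → (1,1).
  (1,3): now satisfied by earlier moves; stays.
  (2,2) → (0,3).
  (4,1): no empty cell satisfies it; stays.
Resulting grid:
B B _ A
B B _ A
B B _ _
B B B _
B A B B
Unsatisfied now: (4,1).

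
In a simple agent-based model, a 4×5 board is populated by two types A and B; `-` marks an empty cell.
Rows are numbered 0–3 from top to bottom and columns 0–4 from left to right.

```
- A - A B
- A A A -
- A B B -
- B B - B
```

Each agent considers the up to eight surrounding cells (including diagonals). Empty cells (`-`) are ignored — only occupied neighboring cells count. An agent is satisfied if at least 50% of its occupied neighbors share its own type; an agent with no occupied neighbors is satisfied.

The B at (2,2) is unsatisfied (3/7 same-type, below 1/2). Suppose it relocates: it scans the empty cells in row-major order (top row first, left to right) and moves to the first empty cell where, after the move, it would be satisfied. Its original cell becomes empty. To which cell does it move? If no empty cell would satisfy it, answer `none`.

(1,4)

Vacating (2,2). Empty cells in order:
  (0,0): 0/2 same-type → still unsatisfied.
  (0,2): 0/5 same-type → still unsatisfied.
  (1,0): 0/3 same-type → still unsatisfied.
  (1,4): 2/4 same-type → satisfied — stop here.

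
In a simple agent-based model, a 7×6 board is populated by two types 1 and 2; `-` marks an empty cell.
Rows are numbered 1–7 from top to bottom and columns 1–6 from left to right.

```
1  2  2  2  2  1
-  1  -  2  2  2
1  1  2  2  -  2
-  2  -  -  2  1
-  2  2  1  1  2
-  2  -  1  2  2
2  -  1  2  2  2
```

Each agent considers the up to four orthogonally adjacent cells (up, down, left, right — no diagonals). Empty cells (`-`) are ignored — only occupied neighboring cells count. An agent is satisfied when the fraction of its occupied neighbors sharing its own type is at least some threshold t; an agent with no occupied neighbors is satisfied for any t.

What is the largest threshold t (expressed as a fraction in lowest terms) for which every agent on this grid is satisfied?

Row 1: (1,1)1 0/1 · (1,2)2 1/3 · (1,3)2 2/2 · (1,4)2 3/3 · (1,5)2 2/3 · (1,6)1 0/2
Row 2: (2,2)1 1/2 · (2,4)2 3/3 · (2,5)2 3/3 · (2,6)2 2/3
Row 3: (3,1)1 1/1 · (3,2)1 2/4 · (3,3)2 1/2 · (3,4)2 2/2 · (3,6)2 1/2
Row 4: (4,2)2 1/2 · (4,5)2 0/2 · (4,6)1 0/3
Row 5: (5,2)2 3/3 · (5,3)2 1/2 · (5,4)1 2/3 · (5,5)1 1/4 · (5,6)2 1/3
Row 6: (6,2)2 1/1 · (6,4)1 1/3 · (6,5)2 2/4 · (6,6)2 3/3
Row 7: (7,1)2 — no occupied neighbors · (7,3)1 0/1 · (7,4)2 1/3 · (7,5)2 3/3 · (7,6)2 2/2
The smallest same-type fraction is 0/1 at (1,1), which reduces to 0/1. Any threshold above that leaves this agent unsatisfied.

0/1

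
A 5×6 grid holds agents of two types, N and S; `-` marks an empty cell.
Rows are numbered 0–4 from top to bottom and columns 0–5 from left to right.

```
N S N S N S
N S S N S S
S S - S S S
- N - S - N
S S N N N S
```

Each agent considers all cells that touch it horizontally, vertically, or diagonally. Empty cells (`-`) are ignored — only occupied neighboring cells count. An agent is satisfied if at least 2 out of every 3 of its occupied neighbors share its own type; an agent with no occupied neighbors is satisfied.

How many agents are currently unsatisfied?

18

(0,0)N 1/3 ✗
(0,1)S 2/5 ✗
(0,2)N 1/5 ✗
(0,3)S 2/5 ✗
(0,4)N 1/5 ✗
(0,5)S 2/3 ✓
(1,0)N 1/5 ✗
(1,1)S 4/7 ✗
(1,2)S 5/7 ✓
(1,3)N 2/7 ✗
(1,4)S 6/8 ✓
(1,5)S 4/5 ✓
(2,0)S 2/4 ✗
(2,1)S 3/5 ✗
(2,3)S 4/5 ✓
(2,4)S 5/7 ✓
(2,5)S 3/4 ✓
(3,1)N 1/5 ✗
(3,3)S 2/5 ✗
(3,5)N 1/4 ✗
(4,0)S 1/2 ✗
(4,1)S 1/3 ✗
(4,2)N 2/4 ✗
(4,3)N 2/3 ✓
(4,4)N 2/4 ✗
(4,5)S 0/2 ✗
Unsatisfied: (0,0), (0,1), (0,2), (0,3), (0,4), (1,0), (1,1), (1,3), (2,0), (2,1), (3,1), (3,3), (3,5), (4,0), (4,1), (4,2), (4,4), (4,5) — 18 in total.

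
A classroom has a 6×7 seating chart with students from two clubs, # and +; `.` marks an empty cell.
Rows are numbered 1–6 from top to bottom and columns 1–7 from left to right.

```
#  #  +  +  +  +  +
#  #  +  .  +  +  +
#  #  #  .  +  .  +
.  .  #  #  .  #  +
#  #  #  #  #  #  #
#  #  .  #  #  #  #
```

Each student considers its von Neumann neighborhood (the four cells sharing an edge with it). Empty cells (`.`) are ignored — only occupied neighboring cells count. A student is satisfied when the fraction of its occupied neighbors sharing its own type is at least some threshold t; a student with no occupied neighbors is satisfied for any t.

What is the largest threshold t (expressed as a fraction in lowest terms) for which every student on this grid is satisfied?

1/3

Row 1: (1,1)# 2/2 · (1,2)# 2/3 · (1,3)+ 2/3 · (1,4)+ 2/2 · (1,5)+ 3/3 · (1,6)+ 3/3 · (1,7)+ 2/2
Row 2: (2,1)# 3/3 · (2,2)# 3/4 · (2,3)+ 1/3 · (2,5)+ 3/3 · (2,6)+ 3/3 · (2,7)+ 3/3
Row 3: (3,1)# 2/2 · (3,2)# 3/3 · (3,3)# 2/3 · (3,5)+ 1/1 · (3,7)+ 2/2
Row 4: (4,3)# 3/3 · (4,4)# 2/2 · (4,6)# 1/2 · (4,7)+ 1/3
Row 5: (5,1)# 2/2 · (5,2)# 3/3 · (5,3)# 3/3 · (5,4)# 4/4 · (5,5)# 3/3 · (5,6)# 4/4 · (5,7)# 2/3
Row 6: (6,1)# 2/2 · (6,2)# 2/2 · (6,4)# 2/2 · (6,5)# 3/3 · (6,6)# 3/3 · (6,7)# 2/2
The smallest same-type fraction is 1/3 at (2,3), which reduces to 1/3. Any threshold above that leaves this student unsatisfied.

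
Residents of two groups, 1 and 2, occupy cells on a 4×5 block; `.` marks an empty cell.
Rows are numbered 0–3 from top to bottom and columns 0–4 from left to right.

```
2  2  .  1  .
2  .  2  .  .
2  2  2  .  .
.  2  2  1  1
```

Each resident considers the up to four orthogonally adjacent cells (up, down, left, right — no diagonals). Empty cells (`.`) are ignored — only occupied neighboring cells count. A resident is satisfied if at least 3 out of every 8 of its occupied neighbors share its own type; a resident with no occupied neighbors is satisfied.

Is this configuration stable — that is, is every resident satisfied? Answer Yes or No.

(0,0)2 2/2 ✓
(0,1)2 1/1 ✓
(0,3)1 0/0 ✓
(1,0)2 2/2 ✓
(1,2)2 1/1 ✓
(2,0)2 2/2 ✓
(2,1)2 3/3 ✓
(2,2)2 3/3 ✓
(3,1)2 2/2 ✓
(3,2)2 2/3 ✓
(3,3)1 1/2 ✓
(3,4)1 1/1 ✓
All meet the threshold, so the configuration is stable.

Yes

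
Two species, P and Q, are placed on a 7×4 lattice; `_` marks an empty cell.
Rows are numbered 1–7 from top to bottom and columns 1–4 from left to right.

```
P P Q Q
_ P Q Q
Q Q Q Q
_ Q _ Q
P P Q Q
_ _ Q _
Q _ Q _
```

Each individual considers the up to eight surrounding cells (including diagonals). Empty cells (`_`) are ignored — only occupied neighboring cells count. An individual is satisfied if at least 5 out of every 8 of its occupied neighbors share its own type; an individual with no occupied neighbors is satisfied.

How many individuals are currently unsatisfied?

5

(1,1)P 2/2 satisfied
(1,2)P 2/4 not
(1,3)Q 3/5 not
(1,4)Q 3/3 satisfied
(2,2)P 2/7 not
(2,3)Q 6/8 satisfied
(2,4)Q 5/5 satisfied
(3,1)Q 2/3 satisfied
(3,2)Q 4/5 satisfied
(3,3)Q 6/7 satisfied
(3,4)Q 4/4 satisfied
(4,2)Q 4/6 satisfied
(4,4)Q 4/4 satisfied
(5,1)P 1/2 not
(5,2)P 1/4 not
(5,3)Q 4/5 satisfied
(5,4)Q 3/3 satisfied
(6,3)Q 3/4 satisfied
(7,1)Q 0/0 satisfied
(7,3)Q 1/1 satisfied
Unsatisfied: (1,2), (1,3), (2,2), (5,1), (5,2) — 5 in total.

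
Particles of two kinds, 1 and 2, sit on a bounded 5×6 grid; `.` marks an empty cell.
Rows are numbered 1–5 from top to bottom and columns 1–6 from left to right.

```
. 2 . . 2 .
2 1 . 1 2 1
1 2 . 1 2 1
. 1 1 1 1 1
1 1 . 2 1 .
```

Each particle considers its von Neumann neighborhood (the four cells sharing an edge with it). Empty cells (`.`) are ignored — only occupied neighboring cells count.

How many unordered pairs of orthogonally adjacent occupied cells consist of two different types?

Scan each occupied cell's neighbors to the right and below so each pair is counted once.
From row 1: 1 unlike of 2 pairs (running 1/2).
From row 2: 5 unlike of 8 pairs (running 6/10).
From row 3: 5 unlike of 7 pairs (running 11/17).
From row 4: 1 unlike of 7 pairs (running 12/24).
From row 5: 1 unlike of 2 pairs (running 13/26).
Total adjacent occupied pairs: 26; unlike-type pairs: 13.

13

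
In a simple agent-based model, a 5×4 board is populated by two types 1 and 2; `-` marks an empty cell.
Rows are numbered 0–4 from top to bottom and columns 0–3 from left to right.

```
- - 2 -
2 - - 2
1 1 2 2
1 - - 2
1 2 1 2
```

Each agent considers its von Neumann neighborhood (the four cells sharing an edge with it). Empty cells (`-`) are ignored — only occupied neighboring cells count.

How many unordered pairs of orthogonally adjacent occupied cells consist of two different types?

Scan each occupied cell's neighbors to the right and below so each pair is counted once.
Row 1: 2(1,0)–1(2,0)≠ 2(1,3)–2(2,3)=  → 1/2 unlike.
Row 2: 1(2,0)–1(2,1)= 1(2,0)–1(3,0)= 1(2,1)–2(2,2)≠ 2(2,2)–2(2,3)= 2(2,3)–2(3,3)=  → 1/5 unlike.
Row 3: 1(3,0)–1(4,0)= 2(3,3)–2(4,3)=  → 0/2 unlike.
Row 4: 1(4,0)–2(4,1)≠ 2(4,1)–1(4,2)≠ 1(4,2)–2(4,3)≠  → 3/3 unlike.
Total adjacent occupied pairs: 12; unlike-type pairs: 5.

5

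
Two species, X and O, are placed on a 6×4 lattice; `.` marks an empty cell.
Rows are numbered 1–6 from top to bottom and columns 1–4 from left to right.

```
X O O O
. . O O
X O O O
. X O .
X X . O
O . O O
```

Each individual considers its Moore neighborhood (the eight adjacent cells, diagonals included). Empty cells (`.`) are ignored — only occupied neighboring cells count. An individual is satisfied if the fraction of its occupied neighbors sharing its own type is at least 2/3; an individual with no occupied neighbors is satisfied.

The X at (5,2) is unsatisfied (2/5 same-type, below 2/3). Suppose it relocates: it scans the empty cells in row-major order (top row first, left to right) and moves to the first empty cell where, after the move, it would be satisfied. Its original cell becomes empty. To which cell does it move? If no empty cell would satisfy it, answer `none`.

(4,1)

Vacating (5,2). Empty cells in order:
  (2,1): 2/4 same-type → still unsatisfied.
  (2,2): 2/7 same-type → still unsatisfied.
  (4,1): 3/4 same-type → satisfied — stop here.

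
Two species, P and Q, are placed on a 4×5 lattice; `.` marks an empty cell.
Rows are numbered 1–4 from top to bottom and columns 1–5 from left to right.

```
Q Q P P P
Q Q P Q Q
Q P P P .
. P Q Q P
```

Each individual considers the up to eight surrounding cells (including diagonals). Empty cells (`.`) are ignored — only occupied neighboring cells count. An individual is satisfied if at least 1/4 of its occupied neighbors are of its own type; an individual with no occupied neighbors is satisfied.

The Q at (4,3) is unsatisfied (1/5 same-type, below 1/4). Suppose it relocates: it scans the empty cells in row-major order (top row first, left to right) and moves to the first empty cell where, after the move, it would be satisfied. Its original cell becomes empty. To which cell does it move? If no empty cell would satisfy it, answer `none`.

(3,5)

Vacating (4,3). Empty cells in order:
  (3,5): 3/5 same-type → satisfied — stop here.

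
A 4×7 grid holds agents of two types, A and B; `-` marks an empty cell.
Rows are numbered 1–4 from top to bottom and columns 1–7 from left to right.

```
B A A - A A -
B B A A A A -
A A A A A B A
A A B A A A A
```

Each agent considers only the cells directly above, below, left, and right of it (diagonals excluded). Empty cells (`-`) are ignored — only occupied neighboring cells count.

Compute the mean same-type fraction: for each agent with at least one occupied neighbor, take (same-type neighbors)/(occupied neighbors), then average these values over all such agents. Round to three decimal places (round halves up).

(1,1)B 1/2
(1,2)A 1/3
(1,3)A 2/2
(1,5)A 2/2
(1,6)A 2/2
(2,1)B 2/3
(2,2)B 1/4
(2,3)A 3/4
(2,4)A 3/3
(2,5)A 4/4
(2,6)A 2/3
(3,1)A 2/3
(3,2)A 3/4
(3,3)A 3/4
(3,4)A 4/4
(3,5)A 3/4
(3,6)B 0/4
(3,7)A 1/2
(4,1)A 2/2
(4,2)A 2/3
(4,3)B 0/3
(4,4)A 2/3
(4,5)A 3/3
(4,6)A 2/3
(4,7)A 2/2
Sum over 25 agents: 1/2 + 1/3 + 2/2 + 2/2 + 2/2 + 2/3 + 1/4 + 3/4 + 3/3 + 4/4 + 2/3 + 2/3 + 3/4 + 3/4 + 4/4 + 3/4 + 0/4 + 1/2 + 2/2 + 2/3 + 0/3 + 2/3 + 3/3 + 2/3 + 2/2 = 211/12; mean = 211/12 ÷ 25 = 211/300 = 0.703333… → 0.703.

0.703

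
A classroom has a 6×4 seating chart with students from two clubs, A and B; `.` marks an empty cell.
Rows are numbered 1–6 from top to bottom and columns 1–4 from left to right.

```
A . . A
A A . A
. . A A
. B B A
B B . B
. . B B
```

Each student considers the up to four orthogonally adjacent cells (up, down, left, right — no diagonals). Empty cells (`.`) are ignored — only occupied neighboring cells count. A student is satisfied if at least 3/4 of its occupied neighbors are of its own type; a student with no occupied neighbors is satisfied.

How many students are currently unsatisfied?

(1,1)A 1/1 satisfied
(1,4)A 1/1 satisfied
(2,1)A 2/2 satisfied
(2,2)A 1/1 satisfied
(2,4)A 2/2 satisfied
(3,3)A 1/2 not
(3,4)A 3/3 satisfied
(4,2)B 2/2 satisfied
(4,3)B 1/3 not
(4,4)A 1/3 not
(5,1)B 1/1 satisfied
(5,2)B 2/2 satisfied
(5,4)B 1/2 not
(6,3)B 1/1 satisfied
(6,4)B 2/2 satisfied
Unsatisfied: (3,3), (4,3), (4,4), (5,4) — 4 in total.

4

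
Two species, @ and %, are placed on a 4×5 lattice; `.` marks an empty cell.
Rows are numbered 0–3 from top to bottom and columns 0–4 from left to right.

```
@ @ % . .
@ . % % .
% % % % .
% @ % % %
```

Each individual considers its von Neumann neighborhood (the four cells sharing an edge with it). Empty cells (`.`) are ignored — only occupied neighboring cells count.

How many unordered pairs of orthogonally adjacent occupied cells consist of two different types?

5

Scan each occupied cell's neighbors to the right and below so each pair is counted once.
Row 0: @(0,0)–@(0,1)= @(0,0)–@(1,0)= @(0,1)–%(0,2)≠ %(0,2)–%(1,2)=  → 1/4 unlike.
Row 1: @(1,0)–%(2,0)≠ %(1,2)–%(1,3)= %(1,2)–%(2,2)= %(1,3)–%(2,3)=  → 1/4 unlike.
Row 2: %(2,0)–%(2,1)= %(2,0)–%(3,0)= %(2,1)–%(2,2)= %(2,1)–@(3,1)≠ %(2,2)–%(2,3)= %(2,2)–%(3,2)= %(2,3)–%(3,3)=  → 1/7 unlike.
Row 3: %(3,0)–@(3,1)≠ @(3,1)–%(3,2)≠ %(3,2)–%(3,3)= %(3,3)–%(3,4)=  → 2/4 unlike.
Total adjacent occupied pairs: 19; unlike-type pairs: 5.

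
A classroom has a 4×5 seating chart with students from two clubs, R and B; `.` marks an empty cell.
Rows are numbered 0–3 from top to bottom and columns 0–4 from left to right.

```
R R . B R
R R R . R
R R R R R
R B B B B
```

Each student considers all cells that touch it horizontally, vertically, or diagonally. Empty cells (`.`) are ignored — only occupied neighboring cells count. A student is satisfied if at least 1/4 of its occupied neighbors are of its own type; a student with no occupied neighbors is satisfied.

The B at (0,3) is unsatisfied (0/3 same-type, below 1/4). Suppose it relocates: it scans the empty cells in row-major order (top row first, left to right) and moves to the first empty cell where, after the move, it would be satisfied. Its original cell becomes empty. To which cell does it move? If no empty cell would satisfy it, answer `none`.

Vacating (0,3). Empty cells in order:
  (0,2): 0/3 same-type → still unsatisfied.
  (1,3): 0/6 same-type → still unsatisfied.

none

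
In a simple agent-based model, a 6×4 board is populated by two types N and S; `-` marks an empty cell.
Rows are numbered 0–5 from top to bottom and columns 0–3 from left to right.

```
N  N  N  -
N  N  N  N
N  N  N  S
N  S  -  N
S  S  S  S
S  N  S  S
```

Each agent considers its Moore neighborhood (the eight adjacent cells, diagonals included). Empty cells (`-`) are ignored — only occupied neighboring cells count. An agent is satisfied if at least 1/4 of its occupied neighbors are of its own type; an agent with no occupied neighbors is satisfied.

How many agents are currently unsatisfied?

2

Row 0: (0,0)N 3/3 satisfied · (0,1)N 5/5 satisfied · (0,2)N 4/4 satisfied
Row 1: (1,0)N 5/5 satisfied · (1,1)N 8/8 satisfied · (1,2)N 6/7 satisfied · (1,3)N 3/4 satisfied
Row 2: (2,0)N 4/5 satisfied · (2,1)N 6/7 satisfied · (2,2)N 5/7 satisfied · (2,3)S 0/4 not
Row 3: (3,0)N 2/5 satisfied · (3,1)S 3/7 satisfied · (3,3)N 1/4 satisfied
Row 4: (4,0)S 3/5 satisfied · (4,1)S 5/7 satisfied · (4,2)S 5/7 satisfied · (4,3)S 3/4 satisfied
Row 5: (5,0)S 2/3 satisfied · (5,1)N 0/5 not · (5,2)S 4/5 satisfied · (5,3)S 3/3 satisfied
Unsatisfied: (2,3), (5,1) — 2 in total.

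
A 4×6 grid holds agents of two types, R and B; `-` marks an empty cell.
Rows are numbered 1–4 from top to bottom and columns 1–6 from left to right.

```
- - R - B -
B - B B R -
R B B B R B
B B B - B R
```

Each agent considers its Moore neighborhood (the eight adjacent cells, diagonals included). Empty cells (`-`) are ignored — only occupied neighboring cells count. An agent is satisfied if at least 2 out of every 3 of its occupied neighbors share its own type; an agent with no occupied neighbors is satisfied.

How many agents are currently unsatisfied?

10

Row 1: (1,3)R 0/2 unhappy · (1,5)B 1/2 unhappy
Row 2: (2,1)B 1/2 unhappy · (2,3)B 4/5 ok · (2,4)B 4/7 unhappy · (2,5)R 1/5 unhappy
Row 3: (3,1)R 0/4 unhappy · (3,2)B 6/7 ok · (3,3)B 6/6 ok · (3,4)B 5/7 ok · (3,5)R 2/6 unhappy · (3,6)B 1/4 unhappy
Row 4: (4,1)B 2/3 ok · (4,2)B 4/5 ok · (4,3)B 4/4 ok · (4,5)B 2/4 unhappy · (4,6)R 1/3 unhappy
Unsatisfied: (1,3), (1,5), (2,1), (2,4), (2,5), (3,1), (3,5), (3,6), (4,5), (4,6) — 10 in total.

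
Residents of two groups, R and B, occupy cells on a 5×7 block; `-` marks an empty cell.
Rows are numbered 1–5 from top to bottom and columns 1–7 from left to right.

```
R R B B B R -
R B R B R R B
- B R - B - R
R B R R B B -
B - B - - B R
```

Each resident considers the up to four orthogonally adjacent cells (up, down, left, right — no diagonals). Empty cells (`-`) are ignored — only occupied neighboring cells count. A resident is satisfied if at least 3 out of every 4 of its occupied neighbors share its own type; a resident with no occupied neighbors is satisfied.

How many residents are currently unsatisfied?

(1,1)R 2/2 ok
(1,2)R 1/3 unhappy
(1,3)B 1/3 unhappy
(1,4)B 3/3 ok
(1,5)B 1/3 unhappy
(1,6)R 1/2 unhappy
(2,1)R 1/2 unhappy
(2,2)B 1/4 unhappy
(2,3)R 1/4 unhappy
(2,4)B 1/3 unhappy
(2,5)R 1/4 unhappy
(2,6)R 2/3 unhappy
(2,7)B 0/2 unhappy
(3,2)B 2/3 unhappy
(3,3)R 2/3 unhappy
(3,5)B 1/2 unhappy
(3,7)R 0/1 unhappy
(4,1)R 0/2 unhappy
(4,2)B 1/3 unhappy
(4,3)R 2/4 unhappy
(4,4)R 1/2 unhappy
(4,5)B 2/3 unhappy
(4,6)B 2/2 ok
(5,1)B 0/1 unhappy
(5,3)B 0/1 unhappy
(5,6)B 1/2 unhappy
(5,7)R 0/1 unhappy
Unsatisfied: (1,2), (1,3), (1,5), (1,6), (2,1), (2,2), (2,3), (2,4), (2,5), (2,6), (2,7), (3,2), (3,3), (3,5), (3,7), (4,1), (4,2), (4,3), (4,4), (4,5), (5,1), (5,3), (5,6), (5,7) — 24 in total.

24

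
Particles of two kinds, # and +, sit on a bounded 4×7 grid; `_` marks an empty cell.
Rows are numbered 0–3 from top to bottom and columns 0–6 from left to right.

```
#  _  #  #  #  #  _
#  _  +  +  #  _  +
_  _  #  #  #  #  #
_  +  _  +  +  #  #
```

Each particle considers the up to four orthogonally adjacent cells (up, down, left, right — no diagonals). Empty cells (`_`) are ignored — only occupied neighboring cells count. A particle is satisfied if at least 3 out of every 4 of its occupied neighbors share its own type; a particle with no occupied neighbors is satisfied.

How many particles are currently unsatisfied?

(0,0)# 1/1 ok
(0,2)# 1/2 unhappy
(0,3)# 2/3 unhappy
(0,4)# 3/3 ok
(0,5)# 1/1 ok
(1,0)# 1/1 ok
(1,2)+ 1/3 unhappy
(1,3)+ 1/4 unhappy
(1,4)# 2/3 unhappy
(1,6)+ 0/1 unhappy
(2,2)# 1/2 unhappy
(2,3)# 2/4 unhappy
(2,4)# 3/4 ok
(2,5)# 3/3 ok
(2,6)# 2/3 unhappy
(3,1)+ 0/0 ok
(3,3)+ 1/2 unhappy
(3,4)+ 1/3 unhappy
(3,5)# 2/3 unhappy
(3,6)# 2/2 ok
Unsatisfied: (0,2), (0,3), (1,2), (1,3), (1,4), (1,6), (2,2), (2,3), (2,6), (3,3), (3,4), (3,5) — 12 in total.

12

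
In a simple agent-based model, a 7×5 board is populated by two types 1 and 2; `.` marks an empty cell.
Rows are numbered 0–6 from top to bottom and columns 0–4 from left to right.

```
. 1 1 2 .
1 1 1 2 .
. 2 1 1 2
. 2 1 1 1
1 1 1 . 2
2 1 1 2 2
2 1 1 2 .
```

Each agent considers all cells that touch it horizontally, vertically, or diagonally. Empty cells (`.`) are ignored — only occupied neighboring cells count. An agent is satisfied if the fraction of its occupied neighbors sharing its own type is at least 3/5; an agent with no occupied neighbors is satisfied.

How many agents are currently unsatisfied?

12

(0,1)1 4/4 ok
(0,2)1 3/5 ok
(0,3)2 1/3 unhappy
(1,0)1 2/3 ok
(1,1)1 5/6 ok
(1,2)1 5/8 ok
(1,3)2 2/6 unhappy
(2,1)2 1/6 unhappy
(2,2)1 5/8 ok
(2,3)1 5/7 ok
(2,4)2 1/4 unhappy
(3,1)2 1/6 unhappy
(3,2)1 5/7 ok
(3,3)1 5/7 ok
(3,4)1 2/4 unhappy
(4,0)1 2/4 unhappy
(4,1)1 5/7 ok
(4,2)1 5/7 ok
(4,4)2 2/4 unhappy
(5,0)2 1/5 unhappy
(5,1)1 6/8 ok
(5,2)1 5/7 ok
(5,3)2 3/6 unhappy
(5,4)2 3/3 ok
(6,0)2 1/3 unhappy
(6,1)1 3/5 ok
(6,2)1 3/5 ok
(6,3)2 2/4 unhappy
Unsatisfied: (0,3), (1,3), (2,1), (2,4), (3,1), (3,4), (4,0), (4,4), (5,0), (5,3), (6,0), (6,3) — 12 in total.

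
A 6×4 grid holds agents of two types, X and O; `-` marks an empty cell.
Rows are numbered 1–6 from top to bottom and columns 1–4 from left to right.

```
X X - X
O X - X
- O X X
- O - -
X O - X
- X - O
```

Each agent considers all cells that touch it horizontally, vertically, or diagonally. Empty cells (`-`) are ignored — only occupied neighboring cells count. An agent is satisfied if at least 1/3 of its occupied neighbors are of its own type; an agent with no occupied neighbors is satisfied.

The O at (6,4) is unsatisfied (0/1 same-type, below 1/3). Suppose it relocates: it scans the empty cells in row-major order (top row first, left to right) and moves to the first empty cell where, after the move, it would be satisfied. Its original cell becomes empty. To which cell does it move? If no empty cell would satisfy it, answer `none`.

(3,1)

Vacating (6,4). Empty cells in order:
  (1,3): 0/4 same-type → still unsatisfied.
  (2,3): 1/7 same-type → still unsatisfied.
  (3,1): 3/4 same-type → satisfied — stop here.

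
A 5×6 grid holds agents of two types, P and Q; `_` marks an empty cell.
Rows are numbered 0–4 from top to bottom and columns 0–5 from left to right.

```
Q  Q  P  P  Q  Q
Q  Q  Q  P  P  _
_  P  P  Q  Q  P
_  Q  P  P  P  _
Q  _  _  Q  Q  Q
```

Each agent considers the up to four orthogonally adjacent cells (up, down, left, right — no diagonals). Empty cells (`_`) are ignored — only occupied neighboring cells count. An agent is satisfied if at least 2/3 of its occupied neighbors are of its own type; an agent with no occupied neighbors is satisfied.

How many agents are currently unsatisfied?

Row 0: (0,0)Q 2/2 ok · (0,1)Q 2/3 ok · (0,2)P 1/3 unhappy · (0,3)P 2/3 ok · (0,4)Q 1/3 unhappy · (0,5)Q 1/1 ok
Row 1: (1,0)Q 2/2 ok · (1,1)Q 3/4 ok · (1,2)Q 1/4 unhappy · (1,3)P 2/4 unhappy · (1,4)P 1/3 unhappy
Row 2: (2,1)P 1/3 unhappy · (2,2)P 2/4 unhappy · (2,3)Q 1/4 unhappy · (2,4)Q 1/4 unhappy · (2,5)P 0/1 unhappy
Row 3: (3,1)Q 0/2 unhappy · (3,2)P 2/3 ok · (3,3)P 2/4 unhappy · (3,4)P 1/3 unhappy
Row 4: (4,0)Q 0/0 ok · (4,3)Q 1/2 unhappy · (4,4)Q 2/3 ok · (4,5)Q 1/1 ok
Unsatisfied: (0,2), (0,4), (1,2), (1,3), (1,4), (2,1), (2,2), (2,3), (2,4), (2,5), (3,1), (3,3), (3,4), (4,3) — 14 in total.

14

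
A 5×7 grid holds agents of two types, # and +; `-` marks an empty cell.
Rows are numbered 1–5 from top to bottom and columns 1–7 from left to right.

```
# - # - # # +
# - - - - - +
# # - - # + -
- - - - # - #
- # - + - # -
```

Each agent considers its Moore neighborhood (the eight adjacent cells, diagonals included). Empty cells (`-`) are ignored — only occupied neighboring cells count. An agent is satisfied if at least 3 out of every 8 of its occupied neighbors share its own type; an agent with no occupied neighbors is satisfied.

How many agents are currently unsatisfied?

3

(1,1)# 1/1 satisfied
(1,3)# 0/0 satisfied
(1,5)# 1/1 satisfied
(1,6)# 1/3 not
(1,7)+ 1/2 satisfied
(2,1)# 3/3 satisfied
(2,7)+ 2/3 satisfied
(3,1)# 2/2 satisfied
(3,2)# 2/2 satisfied
(3,5)# 1/2 satisfied
(3,6)+ 1/4 not
(4,5)# 2/4 satisfied
(4,7)# 1/2 satisfied
(5,2)# 0/0 satisfied
(5,4)+ 0/1 not
(5,6)# 2/2 satisfied
Unsatisfied: (1,6), (3,6), (5,4) — 3 in total.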